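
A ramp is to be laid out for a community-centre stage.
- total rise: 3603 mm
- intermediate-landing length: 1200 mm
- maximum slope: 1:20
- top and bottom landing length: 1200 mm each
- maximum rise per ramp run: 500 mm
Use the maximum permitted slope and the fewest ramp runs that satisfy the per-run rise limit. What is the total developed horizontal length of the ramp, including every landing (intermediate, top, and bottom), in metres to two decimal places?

82.86 m

⌈3603/500⌉ = 8 ramp runs. That means 7 intermediate landings.
Ramp run (horizontal) at 1:20: 3603 × 20 = 72060 mm.
Intermediate landings: 7 × 1200 = 8400 mm.
Top and bottom landings: 2 × 1200 = 2400 mm.
Total = 72060 + 8400 + 2400 = 82860 mm.
= 82.86 m.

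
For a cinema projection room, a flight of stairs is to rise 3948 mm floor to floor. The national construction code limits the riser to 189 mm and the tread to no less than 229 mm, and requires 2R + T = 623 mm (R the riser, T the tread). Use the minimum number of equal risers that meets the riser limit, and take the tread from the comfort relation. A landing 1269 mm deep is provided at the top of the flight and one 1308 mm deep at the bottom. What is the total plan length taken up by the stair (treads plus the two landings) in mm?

7517 mm

3948 / 189 = 20.889 → round up to 21 risers.
Riser R = 3948 / 21 = 188 mm, within the 189 mm limit.
From 2R + T = 623: T = 623 − 376 = 247 mm.
21 risers give 20 treads; going = 20 × 247 = 4940 mm.
Add landings: 4940 + 1269 + 1308 = 7517 mm.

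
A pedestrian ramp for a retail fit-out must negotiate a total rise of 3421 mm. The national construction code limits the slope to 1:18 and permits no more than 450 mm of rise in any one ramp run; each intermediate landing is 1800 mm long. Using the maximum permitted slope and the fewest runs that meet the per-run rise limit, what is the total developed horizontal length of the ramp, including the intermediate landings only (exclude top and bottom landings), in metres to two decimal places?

74.18 m

3421 / 450 = 7.602 → round up to 8 ramp runs. That means 7 intermediate landings.
Ramp run (horizontal) at 1:18: 3421 × 18 = 61578 mm.
Intermediate landings: 7 × 1800 = 12600 mm.
Total developed length = 61578 + 12600 = 74178 mm.
= 74.18 m.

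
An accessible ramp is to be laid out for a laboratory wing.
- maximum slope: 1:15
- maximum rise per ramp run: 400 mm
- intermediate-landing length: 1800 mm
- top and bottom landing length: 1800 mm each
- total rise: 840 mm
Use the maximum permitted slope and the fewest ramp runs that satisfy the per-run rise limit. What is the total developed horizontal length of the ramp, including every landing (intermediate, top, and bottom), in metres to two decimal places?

840 / 400 = 2.10, so 3 ramp runs are needed. That means 2 intermediate landings.
Horizontal run for 840 mm of rise at 1:15 is 840 × 15 = 12600 mm.
Intermediate landings: 2 × 1800 = 3600 mm.
Top and bottom landings: 2 × 1800 = 3600 mm.
Total = 12600 + 3600 + 3600 = 19800 mm.
= 19.80 m.

19.80 m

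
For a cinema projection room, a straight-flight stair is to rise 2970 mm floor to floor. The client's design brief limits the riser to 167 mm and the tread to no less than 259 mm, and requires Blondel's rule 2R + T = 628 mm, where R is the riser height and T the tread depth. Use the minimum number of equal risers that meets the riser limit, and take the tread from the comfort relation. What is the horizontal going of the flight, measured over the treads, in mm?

2970 / 167 = 17.784 → round up to 18 risers.
Each riser is 2970/18 = 165 mm (≤ 167 mm).
T = 628 − 2·165 = 298 mm, which satisfies the 259 mm minimum.
Treads = 18 − 1 = 17; going = 17 × 298 = 5066 mm.

5066 mm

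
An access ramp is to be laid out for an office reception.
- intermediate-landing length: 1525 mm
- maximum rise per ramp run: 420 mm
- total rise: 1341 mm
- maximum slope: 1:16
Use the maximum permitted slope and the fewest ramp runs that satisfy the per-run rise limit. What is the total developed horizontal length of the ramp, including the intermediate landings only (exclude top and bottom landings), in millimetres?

26031 mm

1341 / 420 = 3.19, so 4 ramp runs are needed. That means 3 intermediate landings.
Ramp run (horizontal) at 1:16: 1341 × 16 = 21456 mm.
Intermediate landings: 3 × 1525 = 4575 mm.
Developed length = 21456 + 4575 = 26031 mm.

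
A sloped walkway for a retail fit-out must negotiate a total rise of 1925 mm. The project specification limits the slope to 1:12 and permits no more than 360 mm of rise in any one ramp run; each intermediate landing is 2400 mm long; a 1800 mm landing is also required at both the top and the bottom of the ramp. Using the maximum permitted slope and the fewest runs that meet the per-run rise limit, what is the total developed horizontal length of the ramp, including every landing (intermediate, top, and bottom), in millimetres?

⌈1925/360⌉ = 6 ramp runs. That means 5 intermediate landings.
Horizontal run for 1925 mm of rise at 1:12 is 1925 × 12 = 23100 mm.
Intermediate landings: 5 × 2400 = 12000 mm.
Top and bottom landings: 2 × 1800 = 3600 mm.
Total = 23100 + 12000 + 3600 = 38700 mm.

38700 mm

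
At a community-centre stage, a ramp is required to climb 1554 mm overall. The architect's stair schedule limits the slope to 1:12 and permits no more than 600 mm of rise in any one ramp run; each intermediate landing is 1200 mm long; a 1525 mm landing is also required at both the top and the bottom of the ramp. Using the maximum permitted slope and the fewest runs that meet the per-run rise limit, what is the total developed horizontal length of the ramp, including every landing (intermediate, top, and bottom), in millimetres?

24098 mm

⌈1554/600⌉ = 3 ramp runs. That means 2 intermediate landings.
Horizontal run for 1554 mm of rise at 1:12 is 1554 × 12 = 18648 mm.
2 intermediate landings contribute 2 × 1200 = 2400 mm.
Top and bottom landings: 2 × 1525 = 3050 mm.
Total = 18648 + 2400 + 3050 = 24098 mm.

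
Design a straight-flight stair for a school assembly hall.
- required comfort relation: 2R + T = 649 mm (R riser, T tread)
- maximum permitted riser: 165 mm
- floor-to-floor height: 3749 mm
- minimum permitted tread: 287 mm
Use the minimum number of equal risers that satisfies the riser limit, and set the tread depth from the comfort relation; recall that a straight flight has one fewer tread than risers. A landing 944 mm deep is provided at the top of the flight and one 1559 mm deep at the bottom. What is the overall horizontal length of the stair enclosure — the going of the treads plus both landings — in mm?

9609 mm

3749 / 165 = 22.72, so 23 risers are needed.
Each riser is 3749/23 = 163 mm (≤ 165 mm).
Tread T = 649 − 2 × 163 = 323 mm (≥ 287 mm).
Going = (23 − 1) × 323 = 7106 mm.
Enclosure = 7106 + 944 + 1559 = 9609 mm.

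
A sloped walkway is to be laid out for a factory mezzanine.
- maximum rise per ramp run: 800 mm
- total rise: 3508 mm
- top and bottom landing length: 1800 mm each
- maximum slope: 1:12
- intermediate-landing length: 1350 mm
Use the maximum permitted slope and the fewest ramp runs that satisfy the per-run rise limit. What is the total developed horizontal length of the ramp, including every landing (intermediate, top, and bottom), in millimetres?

51096 mm

⌈3508/800⌉ = 5 ramp runs. That means 4 intermediate landings.
Ramp run (horizontal) at 1:12: 3508 × 12 = 42096 mm.
Intermediate landings: 4 × 1350 = 5400 mm.
Top and bottom landings: 2 × 1800 = 3600 mm.
Total = 42096 + 5400 + 3600 = 51096 mm.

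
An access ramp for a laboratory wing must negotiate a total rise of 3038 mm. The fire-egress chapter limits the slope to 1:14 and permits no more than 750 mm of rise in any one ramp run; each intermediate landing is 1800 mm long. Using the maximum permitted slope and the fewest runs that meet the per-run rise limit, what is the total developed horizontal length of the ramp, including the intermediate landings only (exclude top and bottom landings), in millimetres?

⌈3038/750⌉ = 5 ramp runs. That means 4 intermediate landings.
Horizontal run for 3038 mm of rise at 1:14 is 3038 × 14 = 42532 mm.
4 intermediate landings contribute 4 × 1800 = 7200 mm.
Total developed length = 42532 + 7200 = 49732 mm.

49732 mm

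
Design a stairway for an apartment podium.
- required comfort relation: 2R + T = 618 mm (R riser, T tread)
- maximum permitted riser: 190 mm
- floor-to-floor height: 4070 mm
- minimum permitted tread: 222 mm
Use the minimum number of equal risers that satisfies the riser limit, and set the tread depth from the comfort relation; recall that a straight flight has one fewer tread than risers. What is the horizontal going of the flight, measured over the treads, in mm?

At most 190 each: 4070/190 = 21.42, giving 22 risers.
R = 4070 ÷ 22 = 185 mm.
From 2R + T = 618: T = 618 − 370 = 248 mm.
22 risers give 21 treads; going = 21 × 248 = 5208 mm.

5208 mm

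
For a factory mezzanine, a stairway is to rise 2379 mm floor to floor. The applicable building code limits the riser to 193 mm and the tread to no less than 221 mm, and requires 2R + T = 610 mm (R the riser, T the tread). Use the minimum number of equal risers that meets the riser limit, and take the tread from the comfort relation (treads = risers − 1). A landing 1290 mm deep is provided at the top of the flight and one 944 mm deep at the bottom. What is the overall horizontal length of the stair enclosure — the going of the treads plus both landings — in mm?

2379 / 193 = 12.33, so 13 risers are needed.
Riser R = 2379 / 13 = 183 mm, within the 193 mm limit.
Tread T = 610 − 2 × 183 = 244 mm (≥ 221 mm).
13 risers give 12 treads; going = 12 × 244 = 2928 mm.
Enclosure = 2928 + 1290 + 944 = 5162 mm.

5162 mm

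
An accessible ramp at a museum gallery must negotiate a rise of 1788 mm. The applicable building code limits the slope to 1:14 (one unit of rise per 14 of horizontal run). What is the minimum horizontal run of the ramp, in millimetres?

25032 mm

At 1:14 the run is 14 × 1788 = 25032 mm.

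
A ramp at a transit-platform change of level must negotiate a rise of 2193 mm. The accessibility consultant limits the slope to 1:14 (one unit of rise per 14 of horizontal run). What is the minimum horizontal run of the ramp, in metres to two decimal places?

At 1:14 the run is 14 × 2193 = 30702 mm.
30702 mm = 30.70 m.

30.70 m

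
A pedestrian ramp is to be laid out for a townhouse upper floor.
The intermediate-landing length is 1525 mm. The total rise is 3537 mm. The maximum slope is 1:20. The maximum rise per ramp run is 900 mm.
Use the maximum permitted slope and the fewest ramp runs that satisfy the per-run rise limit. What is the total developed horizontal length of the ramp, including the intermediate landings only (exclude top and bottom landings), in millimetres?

75315 mm

⌈3537/900⌉ = 4 ramp runs. That means 3 intermediate landings.
Ramp run (horizontal) at 1:20: 3537 × 20 = 70740 mm.
3 intermediate landings contribute 3 × 1525 = 4575 mm.
Developed length = 70740 + 4575 = 75315 mm.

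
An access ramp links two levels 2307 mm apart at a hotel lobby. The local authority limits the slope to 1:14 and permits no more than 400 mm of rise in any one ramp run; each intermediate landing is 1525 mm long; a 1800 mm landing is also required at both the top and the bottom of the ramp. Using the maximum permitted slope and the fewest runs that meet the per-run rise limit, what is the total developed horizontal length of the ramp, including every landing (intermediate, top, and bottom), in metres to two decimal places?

2307 / 400 = 5.77, so 6 ramp runs are needed. That means 5 intermediate landings.
Ramp run (horizontal) at 1:14: 2307 × 14 = 32298 mm.
Intermediate landings: 5 × 1525 = 7625 mm.
Top and bottom landings: 2 × 1800 = 3600 mm.
Total = 32298 + 7625 + 3600 = 43523 mm.
= 43.52 m.

43.52 m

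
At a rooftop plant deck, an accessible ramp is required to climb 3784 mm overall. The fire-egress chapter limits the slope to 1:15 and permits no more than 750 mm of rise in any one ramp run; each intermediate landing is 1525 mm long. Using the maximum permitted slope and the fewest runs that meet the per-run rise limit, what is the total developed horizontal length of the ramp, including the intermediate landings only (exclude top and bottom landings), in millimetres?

3784 / 750 = 5.045 → round up to 6 ramp runs. That means 5 intermediate landings.
Ramp run (horizontal) at 1:15: 3784 × 15 = 56760 mm.
Intermediate landings: 5 × 1525 = 7625 mm.
Developed length = 56760 + 7625 = 64385 mm.

64385 mm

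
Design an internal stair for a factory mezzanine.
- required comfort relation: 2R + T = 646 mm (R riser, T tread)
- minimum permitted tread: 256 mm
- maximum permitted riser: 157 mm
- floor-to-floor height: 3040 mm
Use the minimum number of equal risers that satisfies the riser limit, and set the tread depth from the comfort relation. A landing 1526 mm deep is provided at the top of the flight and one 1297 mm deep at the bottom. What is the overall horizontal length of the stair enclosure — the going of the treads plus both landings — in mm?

9321 mm

At most 157 each: 3040/157 = 19.36, giving 20 risers.
Riser R = 3040 / 20 = 152 mm, within the 157 mm limit.
Tread T = 646 − 2 × 152 = 342 mm (≥ 256 mm).
Treads = 20 − 1 = 19; going = 19 × 342 = 6498 mm.
Add landings: 6498 + 1526 + 1297 = 9321 mm.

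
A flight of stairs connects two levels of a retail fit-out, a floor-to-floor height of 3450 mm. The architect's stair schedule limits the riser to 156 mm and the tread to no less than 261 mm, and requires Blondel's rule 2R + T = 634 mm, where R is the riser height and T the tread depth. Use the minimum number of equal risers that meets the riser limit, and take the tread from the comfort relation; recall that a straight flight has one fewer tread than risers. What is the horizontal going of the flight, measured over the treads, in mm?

7348 mm

At most 156 each: 3450/156 = 22.12, giving 23 risers.
Riser R = 3450 / 23 = 150 mm, within the 156 mm limit.
Tread T = 634 − 2 × 150 = 334 mm (≥ 261 mm).
Going = (23 − 1) × 334 = 7348 mm.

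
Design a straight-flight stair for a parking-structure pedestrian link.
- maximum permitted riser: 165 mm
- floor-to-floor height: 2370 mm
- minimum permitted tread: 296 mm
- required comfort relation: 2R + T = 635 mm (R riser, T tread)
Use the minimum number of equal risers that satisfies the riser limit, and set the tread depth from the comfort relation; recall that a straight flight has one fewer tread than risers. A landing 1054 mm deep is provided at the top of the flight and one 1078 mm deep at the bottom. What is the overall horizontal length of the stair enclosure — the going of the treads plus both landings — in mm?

6598 mm

⌈2370/165⌉ = 15 risers.
Each riser is 2370/15 = 158 mm (≤ 165 mm).
T = 635 − 2·158 = 319 mm, which satisfies the 296 mm minimum.
Treads = 15 − 1 = 14; going = 14 × 319 = 4466 mm.
Add landings: 4466 + 1054 + 1078 = 6598 mm.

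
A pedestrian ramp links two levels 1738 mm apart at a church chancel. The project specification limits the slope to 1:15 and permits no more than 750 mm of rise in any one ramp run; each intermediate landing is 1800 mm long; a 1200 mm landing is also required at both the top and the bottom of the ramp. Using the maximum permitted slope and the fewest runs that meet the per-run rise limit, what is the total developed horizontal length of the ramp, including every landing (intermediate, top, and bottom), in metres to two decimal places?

1738 / 750 = 2.317 → round up to 3 ramp runs. That means 2 intermediate landings.
Ramp run (horizontal) at 1:15: 1738 × 15 = 26070 mm.
Intermediate landings: 2 × 1800 = 3600 mm.
Top and bottom landings: 2 × 1200 = 2400 mm.
Total = 26070 + 3600 + 2400 = 32070 mm.
= 32.07 m.

32.07 m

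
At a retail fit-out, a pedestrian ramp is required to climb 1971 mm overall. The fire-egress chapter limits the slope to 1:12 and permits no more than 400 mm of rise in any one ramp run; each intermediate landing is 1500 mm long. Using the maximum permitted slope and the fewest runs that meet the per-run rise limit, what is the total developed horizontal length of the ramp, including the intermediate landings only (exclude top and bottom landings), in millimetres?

29652 mm

⌈1971/400⌉ = 5 ramp runs. That means 4 intermediate landings.
Ramp run (horizontal) at 1:12: 1971 × 12 = 23652 mm.
Intermediate landings: 4 × 1500 = 6000 mm.
Total developed length = 23652 + 6000 = 29652 mm.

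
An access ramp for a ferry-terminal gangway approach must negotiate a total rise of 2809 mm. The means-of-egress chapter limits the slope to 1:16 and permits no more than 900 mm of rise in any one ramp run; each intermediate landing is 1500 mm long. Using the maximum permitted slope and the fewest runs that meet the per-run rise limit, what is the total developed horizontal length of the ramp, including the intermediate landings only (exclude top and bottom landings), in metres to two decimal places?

2809 / 900 = 3.121 → round up to 4 ramp runs. That means 3 intermediate landings.
Horizontal run for 2809 mm of rise at 1:16 is 2809 × 16 = 44944 mm.
3 intermediate landings contribute 3 × 1500 = 4500 mm.
Total developed length = 44944 + 4500 = 49444 mm.
= 49.44 m.

49.44 m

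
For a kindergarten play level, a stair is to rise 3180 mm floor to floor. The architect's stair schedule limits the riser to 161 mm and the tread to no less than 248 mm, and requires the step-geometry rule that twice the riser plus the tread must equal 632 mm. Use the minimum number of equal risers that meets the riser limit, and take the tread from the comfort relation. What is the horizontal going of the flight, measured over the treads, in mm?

5966 mm

At most 161 each: 3180/161 = 19.75, giving 20 risers.
Each riser is 3180/20 = 159 mm (≤ 161 mm).
T = 632 − 2·159 = 314 mm, which satisfies the 248 mm minimum.
Treads = 20 − 1 = 19; going = 19 × 314 = 5966 mm.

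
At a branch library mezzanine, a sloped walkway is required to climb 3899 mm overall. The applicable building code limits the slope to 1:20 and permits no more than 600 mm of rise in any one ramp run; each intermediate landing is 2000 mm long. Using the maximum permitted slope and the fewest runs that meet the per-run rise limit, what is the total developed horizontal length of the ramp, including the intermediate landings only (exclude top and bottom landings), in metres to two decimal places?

89.98 m

At most 600 each: 3899/600 = 6.50, giving 7 ramp runs. That means 6 intermediate landings.
Horizontal run for 3899 mm of rise at 1:20 is 3899 × 20 = 77980 mm.
6 intermediate landings contribute 6 × 2000 = 12000 mm.
Total developed length = 77980 + 12000 = 89980 mm.
= 89.98 m.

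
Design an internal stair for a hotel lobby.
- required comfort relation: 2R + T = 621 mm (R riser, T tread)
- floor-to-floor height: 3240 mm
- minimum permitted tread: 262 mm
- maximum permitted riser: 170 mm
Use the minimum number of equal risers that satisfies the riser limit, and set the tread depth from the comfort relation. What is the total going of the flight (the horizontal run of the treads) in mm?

5643 mm

3240 / 170 = 19.059 → round up to 20 risers.
R = 3240 ÷ 20 = 162 mm.
T = 621 − 2·162 = 297 mm, which satisfies the 262 mm minimum.
20 risers give 19 treads; going = 19 × 297 = 5643 mm.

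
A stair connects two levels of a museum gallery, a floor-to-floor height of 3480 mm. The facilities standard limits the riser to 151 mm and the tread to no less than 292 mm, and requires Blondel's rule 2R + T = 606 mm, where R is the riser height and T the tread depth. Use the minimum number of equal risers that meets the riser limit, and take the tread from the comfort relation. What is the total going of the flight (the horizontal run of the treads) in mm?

⌈3480/151⌉ = 24 risers.
R = 3480 ÷ 24 = 145 mm.
From 2R + T = 606: T = 606 − 290 = 316 mm.
Going = (24 − 1) × 316 = 7268 mm.

7268 mm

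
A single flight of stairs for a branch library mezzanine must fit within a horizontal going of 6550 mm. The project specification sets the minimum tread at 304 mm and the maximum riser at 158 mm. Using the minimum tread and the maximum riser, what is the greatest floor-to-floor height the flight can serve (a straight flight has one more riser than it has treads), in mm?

3476 mm

6550 / 304 = 21.55, so 21 treads fit.
Risers = treads + 1 = 22.
Maximum height = 22 × 158 = 3476 mm.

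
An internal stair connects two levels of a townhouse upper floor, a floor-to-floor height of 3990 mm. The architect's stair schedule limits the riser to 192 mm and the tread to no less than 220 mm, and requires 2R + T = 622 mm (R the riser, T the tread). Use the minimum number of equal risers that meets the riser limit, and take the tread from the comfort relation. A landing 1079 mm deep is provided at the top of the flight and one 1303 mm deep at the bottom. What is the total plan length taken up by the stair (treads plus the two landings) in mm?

⌈3990/192⌉ = 21 risers.
R = 3990 ÷ 21 = 190 mm.
From 2R + T = 622: T = 622 − 380 = 242 mm.
Going = (21 − 1) × 242 = 4840 mm.
Enclosure = 4840 + 1079 + 1303 = 7222 mm.

7222 mm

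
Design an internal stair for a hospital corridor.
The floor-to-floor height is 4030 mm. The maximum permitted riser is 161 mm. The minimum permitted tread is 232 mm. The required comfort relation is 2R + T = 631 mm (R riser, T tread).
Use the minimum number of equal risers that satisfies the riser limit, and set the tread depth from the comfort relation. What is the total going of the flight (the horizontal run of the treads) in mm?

8025 mm

4030 / 161 = 25.031 → round up to 26 risers.
R = 4030 ÷ 26 = 155 mm.
T = 631 − 2·155 = 321 mm, which satisfies the 232 mm minimum.
26 risers give 25 treads; going = 25 × 321 = 8025 mm.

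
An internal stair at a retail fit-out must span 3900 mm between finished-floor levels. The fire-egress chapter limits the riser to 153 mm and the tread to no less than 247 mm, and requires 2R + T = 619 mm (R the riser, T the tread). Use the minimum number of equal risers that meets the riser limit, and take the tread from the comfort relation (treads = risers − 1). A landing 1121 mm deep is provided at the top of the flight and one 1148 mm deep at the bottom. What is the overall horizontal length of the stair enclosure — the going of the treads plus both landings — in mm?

3900 / 153 = 25.490 → round up to 26 risers.
Each riser is 3900/26 = 150 mm (≤ 153 mm).
From 2R + T = 619: T = 619 − 300 = 319 mm.
Treads = 26 − 1 = 25; going = 25 × 319 = 7975 mm.
Add landings: 7975 + 1121 + 1148 = 10244 mm.

10244 mm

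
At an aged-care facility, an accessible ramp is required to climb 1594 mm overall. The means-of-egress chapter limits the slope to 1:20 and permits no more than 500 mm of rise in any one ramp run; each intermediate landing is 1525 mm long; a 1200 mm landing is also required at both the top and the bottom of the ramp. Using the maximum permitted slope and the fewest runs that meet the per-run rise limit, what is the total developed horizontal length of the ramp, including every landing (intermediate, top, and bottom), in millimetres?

At most 500 each: 1594/500 = 3.19, giving 4 ramp runs. That means 3 intermediate landings.
Horizontal run for 1594 mm of rise at 1:20 is 1594 × 20 = 31880 mm.
Intermediate landings: 3 × 1525 = 4575 mm.
Top and bottom landings: 2 × 1200 = 2400 mm.
Total = 31880 + 4575 + 2400 = 38855 mm.

38855 mm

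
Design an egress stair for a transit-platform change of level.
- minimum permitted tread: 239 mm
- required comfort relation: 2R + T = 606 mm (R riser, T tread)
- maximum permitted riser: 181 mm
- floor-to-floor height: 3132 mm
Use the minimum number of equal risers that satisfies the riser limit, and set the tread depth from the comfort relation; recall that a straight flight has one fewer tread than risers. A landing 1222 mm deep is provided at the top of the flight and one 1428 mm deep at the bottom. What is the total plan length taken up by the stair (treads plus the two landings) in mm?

3132 / 181 = 17.304 → round up to 18 risers.
Each riser is 3132/18 = 174 mm (≤ 181 mm).
Tread T = 606 − 2 × 174 = 258 mm (≥ 239 mm).
Treads = 18 − 1 = 17; going = 17 × 258 = 4386 mm.
Enclosure = 4386 + 1222 + 1428 = 7036 mm.

7036 mm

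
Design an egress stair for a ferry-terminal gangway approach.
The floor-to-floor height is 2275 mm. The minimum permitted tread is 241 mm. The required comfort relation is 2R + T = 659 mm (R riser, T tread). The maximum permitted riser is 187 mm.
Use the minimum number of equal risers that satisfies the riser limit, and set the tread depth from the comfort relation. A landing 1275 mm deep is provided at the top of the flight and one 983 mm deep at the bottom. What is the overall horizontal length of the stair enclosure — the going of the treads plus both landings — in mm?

5966 mm

At most 187 each: 2275/187 = 12.17, giving 13 risers.
R = 2275 ÷ 13 = 175 mm.
From 2R + T = 659: T = 659 − 350 = 309 mm.
13 risers give 12 treads; going = 12 × 309 = 3708 mm.
Add landings: 3708 + 1275 + 983 = 5966 mm.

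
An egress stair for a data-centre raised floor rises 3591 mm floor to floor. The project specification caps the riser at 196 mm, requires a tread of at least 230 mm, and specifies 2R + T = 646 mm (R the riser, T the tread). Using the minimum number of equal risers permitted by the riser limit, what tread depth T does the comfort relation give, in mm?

268 mm

3591 / 196 = 18.321 → round up to 19 risers.
Riser R = 3591 / 19 = 189 mm, within the 196 mm limit.
T = 646 − 2·189 = 268 mm, which satisfies the 230 mm minimum.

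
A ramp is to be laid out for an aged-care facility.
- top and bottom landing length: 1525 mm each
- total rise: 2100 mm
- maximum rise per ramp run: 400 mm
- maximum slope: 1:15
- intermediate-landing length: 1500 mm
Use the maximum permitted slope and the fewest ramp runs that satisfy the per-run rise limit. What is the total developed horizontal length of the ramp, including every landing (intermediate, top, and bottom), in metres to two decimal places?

2100 / 400 = 5.250 → round up to 6 ramp runs. That means 5 intermediate landings.
Horizontal run for 2100 mm of rise at 1:15 is 2100 × 15 = 31500 mm.
Intermediate landings: 5 × 1500 = 7500 mm.
Top and bottom landings: 2 × 1525 = 3050 mm.
Total = 31500 + 7500 + 3050 = 42050 mm.
= 42.05 m.

42.05 m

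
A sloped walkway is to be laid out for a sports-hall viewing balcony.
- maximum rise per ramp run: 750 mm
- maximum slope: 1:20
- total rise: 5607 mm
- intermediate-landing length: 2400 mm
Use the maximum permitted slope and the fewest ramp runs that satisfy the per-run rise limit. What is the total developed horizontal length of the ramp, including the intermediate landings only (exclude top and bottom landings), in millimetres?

At most 750 each: 5607/750 = 7.48, giving 8 ramp runs. That means 7 intermediate landings.
Horizontal run for 5607 mm of rise at 1:20 is 5607 × 20 = 112140 mm.
7 intermediate landings contribute 7 × 2400 = 16800 mm.
Developed length = 112140 + 16800 = 128940 mm.

128940 mm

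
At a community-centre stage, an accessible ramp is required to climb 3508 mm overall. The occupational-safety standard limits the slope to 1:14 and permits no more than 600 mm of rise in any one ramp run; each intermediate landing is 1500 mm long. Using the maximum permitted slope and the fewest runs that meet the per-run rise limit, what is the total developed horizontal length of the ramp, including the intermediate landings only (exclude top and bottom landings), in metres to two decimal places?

⌈3508/600⌉ = 6 ramp runs. That means 5 intermediate landings.
Ramp run (horizontal) at 1:14: 3508 × 14 = 49112 mm.
Intermediate landings: 5 × 1500 = 7500 mm.
Total developed length = 49112 + 7500 = 56612 mm.
= 56.61 m.

56.61 m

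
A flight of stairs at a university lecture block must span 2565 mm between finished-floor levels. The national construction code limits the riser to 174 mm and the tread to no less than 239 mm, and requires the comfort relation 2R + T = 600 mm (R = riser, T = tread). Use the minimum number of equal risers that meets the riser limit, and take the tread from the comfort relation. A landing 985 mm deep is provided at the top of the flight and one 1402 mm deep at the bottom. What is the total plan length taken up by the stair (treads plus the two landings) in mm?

At most 174 each: 2565/174 = 14.74, giving 15 risers.
Riser R = 2565 / 15 = 171 mm, within the 174 mm limit.
Tread T = 600 − 2 × 171 = 258 mm (≥ 239 mm).
Going = (15 − 1) × 258 = 3612 mm.
Add landings: 3612 + 985 + 1402 = 5999 mm.

5999 mm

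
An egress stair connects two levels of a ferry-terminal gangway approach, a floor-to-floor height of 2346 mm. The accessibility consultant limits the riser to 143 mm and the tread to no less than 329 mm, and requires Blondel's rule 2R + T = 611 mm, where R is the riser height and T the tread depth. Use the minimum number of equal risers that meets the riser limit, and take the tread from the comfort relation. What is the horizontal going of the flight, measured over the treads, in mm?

2346 / 143 = 16.41, so 17 risers are needed.
R = 2346 ÷ 17 = 138 mm.
T = 611 − 2·138 = 335 mm, which satisfies the 329 mm minimum.
Treads = 17 − 1 = 16; going = 16 × 335 = 5360 mm.

5360 mm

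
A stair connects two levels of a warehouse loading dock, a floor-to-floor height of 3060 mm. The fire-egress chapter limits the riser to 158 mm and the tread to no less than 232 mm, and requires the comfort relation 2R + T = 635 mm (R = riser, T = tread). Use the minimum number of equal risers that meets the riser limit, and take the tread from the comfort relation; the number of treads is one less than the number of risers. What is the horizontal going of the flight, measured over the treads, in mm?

3060 / 158 = 19.37, so 20 risers are needed.
R = 3060 ÷ 20 = 153 mm.
T = 635 − 2·153 = 329 mm, which satisfies the 232 mm minimum.
20 risers give 19 treads; going = 19 × 329 = 6251 mm.

6251 mm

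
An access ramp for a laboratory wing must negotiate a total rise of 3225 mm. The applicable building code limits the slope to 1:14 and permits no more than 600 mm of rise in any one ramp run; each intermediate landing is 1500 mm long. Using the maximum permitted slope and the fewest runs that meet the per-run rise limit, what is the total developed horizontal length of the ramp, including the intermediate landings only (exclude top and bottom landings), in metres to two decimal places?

3225 / 600 = 5.375 → round up to 6 ramp runs. That means 5 intermediate landings.
Ramp run (horizontal) at 1:14: 3225 × 14 = 45150 mm.
5 intermediate landings contribute 5 × 1500 = 7500 mm.
Developed length = 45150 + 7500 = 52650 mm.
= 52.65 m.

52.65 m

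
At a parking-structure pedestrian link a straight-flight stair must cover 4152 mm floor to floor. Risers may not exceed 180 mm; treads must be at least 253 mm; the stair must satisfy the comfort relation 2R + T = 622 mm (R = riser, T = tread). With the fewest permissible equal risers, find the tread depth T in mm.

⌈4152/180⌉ = 24 risers.
R = 4152 ÷ 24 = 173 mm.
T = 622 − 2·173 = 276 mm, which satisfies the 253 mm minimum.

276 mm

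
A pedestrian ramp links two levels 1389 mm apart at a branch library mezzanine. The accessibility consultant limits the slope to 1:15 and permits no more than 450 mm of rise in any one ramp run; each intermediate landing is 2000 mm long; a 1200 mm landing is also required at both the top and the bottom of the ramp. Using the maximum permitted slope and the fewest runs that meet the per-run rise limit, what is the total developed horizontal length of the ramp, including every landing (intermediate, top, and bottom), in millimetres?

1389 / 450 = 3.087 → round up to 4 ramp runs. That means 3 intermediate landings.
Ramp run (horizontal) at 1:15: 1389 × 15 = 20835 mm.
3 intermediate landings contribute 3 × 2000 = 6000 mm.
Top and bottom landings: 2 × 1200 = 2400 mm.
Total = 20835 + 6000 + 2400 = 29235 mm.

29235 mm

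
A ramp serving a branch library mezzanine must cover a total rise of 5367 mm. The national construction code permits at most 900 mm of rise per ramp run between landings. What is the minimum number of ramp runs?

5367 / 900 = 5.963 → round up to 6 ramp runs.

6 runs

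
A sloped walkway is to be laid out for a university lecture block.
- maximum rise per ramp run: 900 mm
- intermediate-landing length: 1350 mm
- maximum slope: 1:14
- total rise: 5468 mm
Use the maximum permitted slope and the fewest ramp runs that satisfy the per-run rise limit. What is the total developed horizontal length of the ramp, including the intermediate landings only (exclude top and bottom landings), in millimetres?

5468 / 900 = 6.08, so 7 ramp runs are needed. That means 6 intermediate landings.
Horizontal run for 5468 mm of rise at 1:14 is 5468 × 14 = 76552 mm.
6 intermediate landings contribute 6 × 1350 = 8100 mm.
Developed length = 76552 + 8100 = 84652 mm.

84652 mm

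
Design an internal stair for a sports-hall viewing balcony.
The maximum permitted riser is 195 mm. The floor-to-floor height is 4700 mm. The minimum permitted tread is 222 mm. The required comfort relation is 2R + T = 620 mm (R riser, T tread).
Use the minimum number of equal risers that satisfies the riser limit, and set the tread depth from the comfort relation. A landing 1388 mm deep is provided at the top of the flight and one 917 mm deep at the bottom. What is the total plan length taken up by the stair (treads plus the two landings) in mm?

At most 195 each: 4700/195 = 24.10, giving 25 risers.
R = 4700 ÷ 25 = 188 mm.
T = 620 − 2·188 = 244 mm, which satisfies the 222 mm minimum.
Going = (25 − 1) × 244 = 5856 mm.
Enclosure = 5856 + 1388 + 917 = 8161 mm.

8161 mm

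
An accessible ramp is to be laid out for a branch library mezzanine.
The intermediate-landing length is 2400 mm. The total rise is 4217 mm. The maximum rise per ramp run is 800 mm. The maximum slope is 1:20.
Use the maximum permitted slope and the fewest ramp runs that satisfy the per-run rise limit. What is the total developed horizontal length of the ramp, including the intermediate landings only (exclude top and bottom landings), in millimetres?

4217 / 800 = 5.27, so 6 ramp runs are needed. That means 5 intermediate landings.
Horizontal run for 4217 mm of rise at 1:20 is 4217 × 20 = 84340 mm.
Intermediate landings: 5 × 2400 = 12000 mm.
Developed length = 84340 + 12000 = 96340 mm.

96340 mm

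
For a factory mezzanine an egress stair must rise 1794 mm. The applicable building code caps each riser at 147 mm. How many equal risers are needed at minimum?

13 risers

1794 / 147 = 12.20, so 13 risers are needed.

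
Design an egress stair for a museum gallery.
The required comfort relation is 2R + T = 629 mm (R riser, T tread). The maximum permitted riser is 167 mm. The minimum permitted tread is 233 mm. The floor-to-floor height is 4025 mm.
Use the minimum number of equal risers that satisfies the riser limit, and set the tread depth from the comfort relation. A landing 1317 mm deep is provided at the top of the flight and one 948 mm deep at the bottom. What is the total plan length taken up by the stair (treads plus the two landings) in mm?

9633 mm

⌈4025/167⌉ = 25 risers.
Each riser is 4025/25 = 161 mm (≤ 167 mm).
T = 629 − 2·161 = 307 mm, which satisfies the 233 mm minimum.
25 risers give 24 treads; going = 24 × 307 = 7368 mm.
Add landings: 7368 + 1317 + 948 = 9633 mm.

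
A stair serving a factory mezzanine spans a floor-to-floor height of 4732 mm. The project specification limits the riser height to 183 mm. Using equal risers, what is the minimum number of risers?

26 risers

At most 183 each: 4732/183 = 25.86, giving 26 risers.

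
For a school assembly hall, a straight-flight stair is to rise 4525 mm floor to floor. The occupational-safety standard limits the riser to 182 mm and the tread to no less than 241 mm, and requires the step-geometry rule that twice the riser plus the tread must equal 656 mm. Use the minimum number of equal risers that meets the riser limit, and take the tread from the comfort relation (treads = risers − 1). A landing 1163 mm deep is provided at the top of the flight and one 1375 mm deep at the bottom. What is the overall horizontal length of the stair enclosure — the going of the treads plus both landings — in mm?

9594 mm

At most 182 each: 4525/182 = 24.86, giving 25 risers.
R = 4525 ÷ 25 = 181 mm.
T = 656 − 2·181 = 294 mm, which satisfies the 241 mm minimum.
25 risers give 24 treads; going = 24 × 294 = 7056 mm.
Enclosure = 7056 + 1163 + 1375 = 9594 mm.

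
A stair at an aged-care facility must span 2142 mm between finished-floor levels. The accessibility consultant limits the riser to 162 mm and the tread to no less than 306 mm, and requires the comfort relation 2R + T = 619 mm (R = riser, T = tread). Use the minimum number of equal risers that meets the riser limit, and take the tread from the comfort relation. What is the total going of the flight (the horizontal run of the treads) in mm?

4069 mm

At most 162 each: 2142/162 = 13.22, giving 14 risers.
Each riser is 2142/14 = 153 mm (≤ 162 mm).
From 2R + T = 619: T = 619 − 306 = 313 mm.
Treads = 14 − 1 = 13; going = 13 × 313 = 4069 mm.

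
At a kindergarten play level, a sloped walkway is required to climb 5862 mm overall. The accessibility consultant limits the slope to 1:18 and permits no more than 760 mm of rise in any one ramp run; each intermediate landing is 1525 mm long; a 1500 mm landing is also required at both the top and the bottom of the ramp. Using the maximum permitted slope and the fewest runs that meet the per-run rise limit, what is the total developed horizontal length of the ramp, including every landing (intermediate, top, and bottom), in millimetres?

119191 mm

5862 / 760 = 7.713 → round up to 8 ramp runs. That means 7 intermediate landings.
Ramp run (horizontal) at 1:18: 5862 × 18 = 105516 mm.
Intermediate landings: 7 × 1525 = 10675 mm.
Top and bottom landings: 2 × 1500 = 3000 mm.
Total = 105516 + 10675 + 3000 = 119191 mm.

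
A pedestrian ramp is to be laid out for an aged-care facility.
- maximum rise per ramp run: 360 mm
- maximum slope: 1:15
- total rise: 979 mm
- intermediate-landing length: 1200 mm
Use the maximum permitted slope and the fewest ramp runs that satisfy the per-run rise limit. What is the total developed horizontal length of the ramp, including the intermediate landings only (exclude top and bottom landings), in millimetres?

17085 mm

979 / 360 = 2.72, so 3 ramp runs are needed. That means 2 intermediate landings.
Ramp run (horizontal) at 1:15: 979 × 15 = 14685 mm.
2 intermediate landings contribute 2 × 1200 = 2400 mm.
Total developed length = 14685 + 2400 = 17085 mm.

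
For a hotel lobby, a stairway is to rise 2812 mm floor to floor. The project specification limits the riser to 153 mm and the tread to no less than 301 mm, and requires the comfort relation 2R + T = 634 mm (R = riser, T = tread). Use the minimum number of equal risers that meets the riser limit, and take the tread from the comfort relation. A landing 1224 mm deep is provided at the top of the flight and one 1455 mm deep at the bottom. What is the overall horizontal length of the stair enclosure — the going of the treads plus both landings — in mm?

At most 153 each: 2812/153 = 18.38, giving 19 risers.
Riser R = 2812 / 19 = 148 mm, within the 153 mm limit.
T = 634 − 2·148 = 338 mm, which satisfies the 301 mm minimum.
19 risers give 18 treads; going = 18 × 338 = 6084 mm.
Add landings: 6084 + 1224 + 1455 = 8763 mm.

8763 mm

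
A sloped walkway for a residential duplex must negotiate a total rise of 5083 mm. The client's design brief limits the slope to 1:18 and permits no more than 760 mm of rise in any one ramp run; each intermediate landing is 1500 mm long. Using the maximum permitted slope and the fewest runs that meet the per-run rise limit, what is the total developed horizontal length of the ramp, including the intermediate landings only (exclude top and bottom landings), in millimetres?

⌈5083/760⌉ = 7 ramp runs. That means 6 intermediate landings.
Horizontal run for 5083 mm of rise at 1:18 is 5083 × 18 = 91494 mm.
Intermediate landings: 6 × 1500 = 9000 mm.
Total developed length = 91494 + 9000 = 100494 mm.

100494 mm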